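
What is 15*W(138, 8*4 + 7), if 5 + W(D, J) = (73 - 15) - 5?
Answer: 720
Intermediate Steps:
W(D, J) = 48 (W(D, J) = -5 + ((73 - 15) - 5) = -5 + (58 - 5) = -5 + 53 = 48)
15*W(138, 8*4 + 7) = 15*48 = 720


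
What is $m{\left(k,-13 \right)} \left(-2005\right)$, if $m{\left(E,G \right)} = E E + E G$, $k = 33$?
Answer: $-1323300$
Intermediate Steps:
$m{\left(E,G \right)} = E^{2} + E G$
$m{\left(k,-13 \right)} \left(-2005\right) = 33 \left(33 - 13\right) \left(-2005\right) = 33 \cdot 20 \left(-2005\right) = 660 \left(-2005\right) = -1323300$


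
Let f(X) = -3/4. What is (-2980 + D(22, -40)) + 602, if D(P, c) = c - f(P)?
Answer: -9669/4 ≈ -2417.3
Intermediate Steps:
f(X) = -¾ (f(X) = -3*¼ = -¾)
D(P, c) = ¾ + c (D(P, c) = c - 1*(-¾) = c + ¾ = ¾ + c)
(-2980 + D(22, -40)) + 602 = (-2980 + (¾ - 40)) + 602 = (-2980 - 157/4) + 602 = -12077/4 + 602 = -9669/4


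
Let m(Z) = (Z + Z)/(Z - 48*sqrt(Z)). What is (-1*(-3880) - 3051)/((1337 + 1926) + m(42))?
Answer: 1019783573/4013891321 + 13264*sqrt(42)/4013891321 ≈ 0.25409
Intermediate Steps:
m(Z) = 2*Z/(Z - 48*sqrt(Z)) (m(Z) = (2*Z)/(Z - 48*sqrt(Z)) = 2*Z/(Z - 48*sqrt(Z)))
(-1*(-3880) - 3051)/((1337 + 1926) + m(42)) = (-1*(-3880) - 3051)/((1337 + 1926) + 2*42/(42 - 48*sqrt(42))) = (3880 - 3051)/(3263 + 84/(42 - 48*sqrt(42))) = 829/(3263 + 84/(42 - 48*sqrt(42)))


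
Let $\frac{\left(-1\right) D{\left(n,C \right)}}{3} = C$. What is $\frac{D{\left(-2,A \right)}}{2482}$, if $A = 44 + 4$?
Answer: $- \frac{72}{1241} \approx -0.058018$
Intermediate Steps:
$A = 48$
$D{\left(n,C \right)} = - 3 C$
$\frac{D{\left(-2,A \right)}}{2482} = \frac{\left(-3\right) 48}{2482} = \left(-144\right) \frac{1}{2482} = - \frac{72}{1241}$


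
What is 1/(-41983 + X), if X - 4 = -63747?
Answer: -1/105726 ≈ -9.4584e-6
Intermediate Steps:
X = -63743 (X = 4 - 63747 = -63743)
1/(-41983 + X) = 1/(-41983 - 63743) = 1/(-105726) = -1/105726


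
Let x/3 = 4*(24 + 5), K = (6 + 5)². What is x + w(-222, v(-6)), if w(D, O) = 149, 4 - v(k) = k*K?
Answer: 497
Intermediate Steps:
K = 121 (K = 11² = 121)
v(k) = 4 - 121*k (v(k) = 4 - k*121 = 4 - 121*k)
x = 348 (x = 3*(4*(24 + 5)) = 3*(4*29) = 3*116 = 348)
x + w(-222, v(-6)) = 348 + 149 = 497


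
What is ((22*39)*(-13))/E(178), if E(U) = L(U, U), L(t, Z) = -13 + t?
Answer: -338/5 ≈ -67.600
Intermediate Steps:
E(U) = -13 + U
((22*39)*(-13))/E(178) = ((22*39)*(-13))/(-13 + 178) = (858*(-13))/165 = -11154*1/165 = -338/5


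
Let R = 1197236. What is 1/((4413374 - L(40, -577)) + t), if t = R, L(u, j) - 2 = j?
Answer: 1/5611185 ≈ 1.7822e-7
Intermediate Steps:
L(u, j) = 2 + j
t = 1197236
1/((4413374 - L(40, -577)) + t) = 1/((4413374 - (2 - 577)) + 1197236) = 1/((4413374 - 1*(-575)) + 1197236) = 1/((4413374 + 575) + 1197236) = 1/(4413949 + 1197236) = 1/5611185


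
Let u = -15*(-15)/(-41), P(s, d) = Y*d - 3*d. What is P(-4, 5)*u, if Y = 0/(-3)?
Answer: 3375/41 ≈ 82.317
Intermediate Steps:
Y = 0 (Y = 0*(-1/3) = 0)
P(s, d) = -3*d (P(s, d) = 0*d - 3*d = 0 - 3*d = -3*d)
u = -225/41 (u = 225*(-1/41) = -225/41 ≈ -5.4878)
P(-4, 5)*u = -3*5*(-225/41) = -15*(-225/41) = 3375/41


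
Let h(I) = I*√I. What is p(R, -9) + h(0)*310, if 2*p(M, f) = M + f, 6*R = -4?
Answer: -29/6 ≈ -4.8333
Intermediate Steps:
h(I) = I^(3/2)
R = -⅔ (R = (⅙)*(-4) = -⅔ ≈ -0.66667)
p(M, f) = M/2 + f/2 (p(M, f) = (M + f)/2 = M/2 + f/2)
p(R, -9) + h(0)*310 = ((½)*(-⅔) + (½)*(-9)) + 0^(3/2)*310 = (-⅓ - 9/2) + 0*310 = -29/6 + 0 = -29/6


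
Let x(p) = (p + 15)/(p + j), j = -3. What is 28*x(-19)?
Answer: 56/11 ≈ 5.0909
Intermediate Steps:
x(p) = (15 + p)/(-3 + p) (x(p) = (p + 15)/(p - 3) = (15 + p)/(-3 + p))
28*x(-19) = 28*((15 - 19)/(-3 - 19)) = 28*(-4/(-22)) = 28*(-1/22*(-4)) = 28*(2/11) = 56/11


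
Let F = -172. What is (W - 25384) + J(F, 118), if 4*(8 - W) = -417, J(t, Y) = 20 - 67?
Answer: -101275/4 ≈ -25319.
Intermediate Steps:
J(t, Y) = -47
W = 449/4 (W = 8 - ¼*(-417) = 8 + 417/4 = 449/4 ≈ 112.25)
(W - 25384) + J(F, 118) = (449/4 - 25384) - 47 = -101087/4 - 47 = -101275/4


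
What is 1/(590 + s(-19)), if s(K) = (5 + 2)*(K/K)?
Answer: 1/597 ≈ 0.0016750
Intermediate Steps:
s(K) = 7 (s(K) = 7*1 = 7)
1/(590 + s(-19)) = 1/(590 + 7) = 1/597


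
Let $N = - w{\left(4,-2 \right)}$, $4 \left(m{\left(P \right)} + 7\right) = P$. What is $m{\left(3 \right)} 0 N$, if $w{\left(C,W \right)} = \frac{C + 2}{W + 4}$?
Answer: $0$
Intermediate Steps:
$w{\left(C,W \right)} = \frac{2 + C}{4 + W}$
$m{\left(P \right)} = -7 + \frac{P}{4}$
$N = -3$ ($N = - \frac{2 + 4}{4 - 2} = - \frac{6}{2} = \left(-1\right) 3 = -3$)
$m{\left(3 \right)} 0 N = \left(-7 + \frac{1}{4} \cdot 3\right) 0 \left(-3\right) = \left(-7 + \frac{3}{4}\right) 0 \left(-3\right) = \left(- \frac{25}{4}\right) 0 \left(-3\right) = 0 \left(-3\right) = 0$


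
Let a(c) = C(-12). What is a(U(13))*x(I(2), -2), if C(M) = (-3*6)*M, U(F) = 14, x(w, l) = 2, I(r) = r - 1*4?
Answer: 432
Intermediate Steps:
I(r) = -4 + r (I(r) = r - 4 = -4 + r)
C(M) = -18*M
a(c) = 216 (a(c) = -18*(-12) = 216)
a(U(13))*x(I(2), -2) = 216*2 = 432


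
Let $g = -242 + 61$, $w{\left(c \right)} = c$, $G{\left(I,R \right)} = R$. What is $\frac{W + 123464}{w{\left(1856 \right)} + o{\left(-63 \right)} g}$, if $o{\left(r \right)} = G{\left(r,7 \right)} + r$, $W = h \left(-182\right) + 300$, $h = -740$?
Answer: $\frac{64611}{2998} \approx 21.551$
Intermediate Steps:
$g = -181$
$W = 134980$ ($W = \left(-740\right) \left(-182\right) + 300 = 134680 + 300 = 134980$)
$o{\left(r \right)} = 7 + r$
$\frac{W + 123464}{w{\left(1856 \right)} + o{\left(-63 \right)} g} = \frac{134980 + 123464}{1856 + \left(7 - 63\right) \left(-181\right)} = \frac{258444}{1856 - -10136} = \frac{258444}{1856 + 10136} = \frac{258444}{11992} = 258444 \cdot \frac{1}{11992} = \frac{64611}{2998}$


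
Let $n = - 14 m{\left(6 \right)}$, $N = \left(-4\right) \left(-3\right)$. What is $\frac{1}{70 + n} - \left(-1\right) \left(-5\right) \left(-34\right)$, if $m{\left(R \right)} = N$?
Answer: $\frac{16659}{98} \approx 169.99$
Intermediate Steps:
$N = 12$
$m{\left(R \right)} = 12$
$n = -168$ ($n = \left(-14\right) 12 = -168$)
$\frac{1}{70 + n} - \left(-1\right) \left(-5\right) \left(-34\right) = \frac{1}{70 - 168} - \left(-1\right) \left(-5\right) \left(-34\right) = \frac{1}{-98} - 5 \left(-34\right) = - \frac{1}{98} - -170 = - \frac{1}{98} + 170 = \frac{16659}{98}$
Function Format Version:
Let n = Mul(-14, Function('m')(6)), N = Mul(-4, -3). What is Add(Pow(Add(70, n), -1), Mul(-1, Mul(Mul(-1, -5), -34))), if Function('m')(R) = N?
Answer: Rational(16659, 98) ≈ 169.99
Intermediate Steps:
N = 12
Function('m')(R) = 12
n = -168 (n = Mul(-14, 12) = -168)
Add(Pow(Add(70, n), -1), Mul(-1, Mul(Mul(-1, -5), -34))) = Add(Pow(Add(70, -168), -1), Mul(-1, Mul(Mul(-1, -5), -34))) = Add(Pow(-98, -1), Mul(-1, Mul(5, -34))) = Add(Rational(-1, 98), Mul(-1, -170)) = Add(Rational(-1, 98), 170) = Rational(16659, 98)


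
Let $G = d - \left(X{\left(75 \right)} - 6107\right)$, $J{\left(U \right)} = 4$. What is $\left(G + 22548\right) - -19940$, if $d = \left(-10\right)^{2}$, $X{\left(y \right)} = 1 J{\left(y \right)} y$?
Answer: $48395$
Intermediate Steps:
$X{\left(y \right)} = 4 y$ ($X{\left(y \right)} = 1 \cdot 4 y = 4 y$)
$d = 100$
$G = 5907$ ($G = 100 - \left(4 \cdot 75 - 6107\right) = 100 - \left(300 - 6107\right) = 100 - -5807 = 100 + 5807 = 5907$)
$\left(G + 22548\right) - -19940 = \left(5907 + 22548\right) - -19940 = 28455 + 19940 = 48395$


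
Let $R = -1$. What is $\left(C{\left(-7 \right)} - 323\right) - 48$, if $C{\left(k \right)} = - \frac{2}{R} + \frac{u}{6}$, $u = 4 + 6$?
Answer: $- \frac{1102}{3} \approx -367.33$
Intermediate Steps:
$u = 10$
$C{\left(k \right)} = \frac{11}{3}$ ($C{\left(k \right)} = - \frac{2}{-1} + \frac{10}{6} = \left(-2\right) \left(-1\right) + 10 \cdot \frac{1}{6} = 2 + \frac{5}{3} = \frac{11}{3}$)
$\left(C{\left(-7 \right)} - 323\right) - 48 = \left(\frac{11}{3} - 323\right) - 48 = - \frac{958}{3} - 48 = - \frac{1102}{3}$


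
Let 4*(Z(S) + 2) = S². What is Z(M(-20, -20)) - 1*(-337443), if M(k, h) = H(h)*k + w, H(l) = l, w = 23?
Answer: 1528693/4 ≈ 3.8217e+5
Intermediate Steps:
M(k, h) = 23 + h*k (M(k, h) = h*k + 23 = 23 + h*k)
Z(S) = -2 + S²/4
Z(M(-20, -20)) - 1*(-337443) = (-2 + (23 - 20*(-20))²/4) - 1*(-337443) = (-2 + (23 + 400)²/4) + 337443 = (-2 + (¼)*423²) + 337443 = (-2 + (¼)*178929) + 337443 = (-2 + 178929/4) + 337443 = 178921/4 + 337443 = 1528693/4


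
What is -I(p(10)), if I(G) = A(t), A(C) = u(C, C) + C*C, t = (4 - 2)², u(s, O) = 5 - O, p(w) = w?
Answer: -17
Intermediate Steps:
t = 4 (t = 2² = 4)
A(C) = 5 + C² - C (A(C) = (5 - C) + C*C = (5 - C) + C² = 5 + C² - C)
I(G) = 17 (I(G) = 5 + 4² - 1*4 = 5 + 16 - 4 = 17)
-I(p(10)) = -1*17 = -17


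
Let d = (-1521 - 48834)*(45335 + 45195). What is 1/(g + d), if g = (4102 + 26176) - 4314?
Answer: -1/4558612186 ≈ -2.1936e-10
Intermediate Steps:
g = 25964 (g = 30278 - 4314 = 25964)
d = -4558638150 (d = -50355*90530 = -4558638150)
1/(g + d) = 1/(25964 - 4558638150) = 1/(-4558612186) = -1/4558612186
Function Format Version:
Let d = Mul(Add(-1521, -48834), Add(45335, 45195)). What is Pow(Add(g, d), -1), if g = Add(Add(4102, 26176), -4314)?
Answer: Rational(-1, 4558612186) ≈ -2.1936e-10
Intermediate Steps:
g = 25964 (g = Add(30278, -4314) = 25964)
d = -4558638150 (d = Mul(-50355, 90530) = -4558638150)
Pow(Add(g, d), -1) = Pow(Add(25964, -4558638150), -1) = Pow(-4558612186, -1) = Rational(-1, 4558612186)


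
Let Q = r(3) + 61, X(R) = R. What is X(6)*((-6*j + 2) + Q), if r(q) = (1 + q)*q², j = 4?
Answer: 450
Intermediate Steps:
r(q) = q²*(1 + q)
Q = 97 (Q = 3²*(1 + 3) + 61 = 9*4 + 61 = 36 + 61 = 97)
X(6)*((-6*j + 2) + Q) = 6*((-6*4 + 2) + 97) = 6*((-24 + 2) + 97) = 6*(-22 + 97) = 6*75 = 450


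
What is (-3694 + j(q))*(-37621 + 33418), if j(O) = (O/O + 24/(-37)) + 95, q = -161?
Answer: 559629450/37 ≈ 1.5125e+7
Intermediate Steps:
j(O) = 3528/37 (j(O) = (1 + 24*(-1/37)) + 95 = (1 - 24/37) + 95 = 13/37 + 95 = 3528/37)
(-3694 + j(q))*(-37621 + 33418) = (-3694 + 3528/37)*(-37621 + 33418) = -133150/37*(-4203) = 559629450/37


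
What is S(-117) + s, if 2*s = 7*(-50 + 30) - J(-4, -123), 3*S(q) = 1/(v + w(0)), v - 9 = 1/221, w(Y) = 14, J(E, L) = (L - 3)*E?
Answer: -4910923/15252 ≈ -321.99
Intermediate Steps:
J(E, L) = E*(-3 + L) (J(E, L) = (-3 + L)*E = E*(-3 + L))
v = 1990/221 (v = 9 + 1/221 = 1990/221 ≈ 9.0045)
S(q) = 221/15252 (S(q) = 1/(3*(1990/221 + 14)) = 1/(3*(5084/221)) = (⅓)*(221/5084) = 221/15252)
s = -322 (s = (7*(-50 + 30) - (-4)*(-3 - 123))/2 = (7*(-20) - (-4)*(-126))/2 = (-140 - 1*504)/2 = (-140 - 504)/2 = (½)*(-644) = -322)
S(-117) + s = 221/15252 - 322 = -4910923/15252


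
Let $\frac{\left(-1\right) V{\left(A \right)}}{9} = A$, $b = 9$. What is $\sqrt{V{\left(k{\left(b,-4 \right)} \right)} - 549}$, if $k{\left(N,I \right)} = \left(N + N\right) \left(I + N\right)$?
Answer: $3 i \sqrt{151} \approx 36.865 i$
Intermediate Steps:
$k{\left(N,I \right)} = 2 N \left(I + N\right)$
$V{\left(A \right)} = - 9 A$
$\sqrt{V{\left(k{\left(b,-4 \right)} \right)} - 549} = \sqrt{- 9 \cdot 2 \cdot 9 \left(-4 + 9\right) - 549} = \sqrt{- 9 \cdot 2 \cdot 9 \cdot 5 - 549} = \sqrt{\left(-9\right) 90 - 549} = \sqrt{-810 - 549} = \sqrt{-1359} = 3 i \sqrt{151}$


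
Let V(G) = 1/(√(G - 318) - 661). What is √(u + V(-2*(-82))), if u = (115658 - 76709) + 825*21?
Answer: √((37197113 - 56274*I*√154)/(661 - I*√154)) ≈ 237.22 - 0.e-7*I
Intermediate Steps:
V(G) = 1/(-661 + √(-318 + G)) (V(G) = 1/(√(-318 + G) - 661) = 1/(-661 + √(-318 + G)))
u = 56274 (u = 38949 + 17325 = 56274)
√(u + V(-2*(-82))) = √(56274 + 1/(-661 + √(-318 - 2*(-82)))) = √(56274 + 1/(-661 + √(-318 + 164))) = √(56274 + 1/(-661 + √(-154))) = √(56274 + 1/(-661 + I*√154))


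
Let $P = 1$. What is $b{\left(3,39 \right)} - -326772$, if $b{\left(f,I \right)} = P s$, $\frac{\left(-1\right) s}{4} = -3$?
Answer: $326784$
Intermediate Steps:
$s = 12$ ($s = \left(-4\right) \left(-3\right) = 12$)
$b{\left(f,I \right)} = 12$ ($b{\left(f,I \right)} = 1 \cdot 12 = 12$)
$b{\left(3,39 \right)} - -326772 = 12 - -326772 = 12 + 326772 = 326784$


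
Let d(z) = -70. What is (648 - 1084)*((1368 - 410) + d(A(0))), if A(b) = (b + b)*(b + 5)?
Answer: -387168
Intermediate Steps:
A(b) = 2*b*(5 + b) (A(b) = (2*b)*(5 + b) = 2*b*(5 + b))
(648 - 1084)*((1368 - 410) + d(A(0))) = (648 - 1084)*((1368 - 410) - 70) = -436*(958 - 70) = -436*888 = -387168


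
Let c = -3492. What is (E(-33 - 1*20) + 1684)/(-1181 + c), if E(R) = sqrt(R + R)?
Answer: -1684/4673 - I*sqrt(106)/4673 ≈ -0.36037 - 0.0022032*I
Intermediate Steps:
E(R) = sqrt(2)*sqrt(R) (E(R) = sqrt(2*R) = sqrt(2)*sqrt(R))
(E(-33 - 1*20) + 1684)/(-1181 + c) = (sqrt(2)*sqrt(-33 - 1*20) + 1684)/(-1181 - 3492) = (sqrt(2)*sqrt(-33 - 20) + 1684)/(-4673) = (sqrt(2)*sqrt(-53) + 1684)*(-1/4673) = (sqrt(2)*(I*sqrt(53)) + 1684)*(-1/4673) = (I*sqrt(106) + 1684)*(-1/4673) = (1684 + I*sqrt(106))*(-1/4673) = -1684/4673 - I*sqrt(106)/4673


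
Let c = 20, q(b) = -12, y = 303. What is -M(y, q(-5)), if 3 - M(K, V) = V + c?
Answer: 5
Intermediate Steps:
M(K, V) = -17 - V (M(K, V) = 3 - (V + 20) = 3 - (20 + V) = 3 + (-20 - V) = -17 - V)
-M(y, q(-5)) = -(-17 - 1*(-12)) = -(-17 + 12) = -1*(-5) = 5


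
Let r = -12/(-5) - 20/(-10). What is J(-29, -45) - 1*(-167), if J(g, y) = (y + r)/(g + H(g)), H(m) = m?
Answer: 1677/10 ≈ 167.70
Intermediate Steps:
r = 22/5 (r = -12*(-⅕) - 20*(-⅒) = 12/5 + 2 = 22/5 ≈ 4.4000)
J(g, y) = (22/5 + y)/(2*g) (J(g, y) = (y + 22/5)/(g + g) = (22/5 + y)/((2*g)) = (22/5 + y)*(1/(2*g)) = (22/5 + y)/(2*g))
J(-29, -45) - 1*(-167) = (⅒)*(22 + 5*(-45))/(-29) - 1*(-167) = (⅒)*(-1/29)*(22 - 225) + 167 = (⅒)*(-1/29)*(-203) + 167 = 7/10 + 167 = 1677/10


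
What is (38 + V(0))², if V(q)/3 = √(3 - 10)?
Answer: 1381 + 228*I*√7 ≈ 1381.0 + 603.23*I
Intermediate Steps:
V(q) = 3*I*√7 (V(q) = 3*√(3 - 10) = 3*√(-7) = 3*(I*√7) = 3*I*√7)
(38 + V(0))² = (38 + 3*I*√7)²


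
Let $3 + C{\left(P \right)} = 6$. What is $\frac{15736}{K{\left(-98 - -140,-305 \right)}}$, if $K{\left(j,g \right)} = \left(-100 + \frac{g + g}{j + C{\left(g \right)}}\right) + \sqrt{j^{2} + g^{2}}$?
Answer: $\frac{144739728}{6633425} + \frac{1274616 \sqrt{94789}}{6633425} \approx 80.979$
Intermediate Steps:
$C{\left(P \right)} = 3$ ($C{\left(P \right)} = -3 + 6 = 3$)
$K{\left(j,g \right)} = -100 + \sqrt{g^{2} + j^{2}} + \frac{2 g}{3 + j}$ ($K{\left(j,g \right)} = \left(-100 + \frac{g + g}{j + 3}\right) + \sqrt{j^{2} + g^{2}} = \left(-100 + \frac{2 g}{3 + j}\right) + \sqrt{g^{2} + j^{2}} = -100 + \sqrt{g^{2} + j^{2}} + \frac{2 g}{3 + j}$)
$\frac{15736}{K{\left(-98 - -140,-305 \right)}} = \frac{15736}{\frac{1}{3 - -42} \left(-300 - 100 \left(-98 - -140\right) + 2 \left(-305\right) + 3 \sqrt{\left(-305\right)^{2} + \left(-98 - -140\right)^{2}} + \left(-98 - -140\right) \sqrt{\left(-305\right)^{2} + \left(-98 - -140\right)^{2}}\right)} = \frac{15736}{\frac{1}{3 + \left(-98 + 140\right)} \left(-300 - 100 \left(-98 + 140\right) - 610 + 3 \sqrt{93025 + \left(-98 + 140\right)^{2}} + \left(-98 + 140\right) \sqrt{93025 + \left(-98 + 140\right)^{2}}\right)} = \frac{15736}{\frac{1}{3 + 42} \left(-300 - 4200 - 610 + 3 \sqrt{93025 + 42^{2}} + 42 \sqrt{93025 + 42^{2}}\right)} = \frac{15736}{\frac{1}{45} \left(-300 - 4200 - 610 + 3 \sqrt{93025 + 1764} + 42 \sqrt{93025 + 1764}\right)} = \frac{15736}{\frac{1}{45} \left(-300 - 4200 - 610 + 3 \sqrt{94789} + 42 \sqrt{94789}\right)} = \frac{15736}{\frac{1}{45} \left(-5110 + 45 \sqrt{94789}\right)} = \frac{15736}{- \frac{1022}{9} + \sqrt{94789}}$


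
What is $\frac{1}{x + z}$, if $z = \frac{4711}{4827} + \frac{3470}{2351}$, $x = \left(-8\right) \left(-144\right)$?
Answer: $\frac{11348277}{13101040355} \approx 0.00086621$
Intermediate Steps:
$x = 1152$
$z = \frac{27825251}{11348277}$ ($z = 4711 \cdot \frac{1}{4827} + 3470 \cdot \frac{1}{2351} = \frac{4711}{4827} + \frac{3470}{2351} = \frac{27825251}{11348277} \approx 2.4519$)
$\frac{1}{x + z} = \frac{1}{1152 + \frac{27825251}{11348277}} = \frac{1}{\frac{13101040355}{11348277}} = \frac{11348277}{13101040355}$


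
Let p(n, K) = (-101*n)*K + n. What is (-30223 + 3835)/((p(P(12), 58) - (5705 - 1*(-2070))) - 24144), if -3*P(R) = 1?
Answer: 19791/22475 ≈ 0.88058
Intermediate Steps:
P(R) = -⅓ (P(R) = -⅓*1 = -⅓)
p(n, K) = n - 101*K*n (p(n, K) = -101*K*n + n = n - 101*K*n)
(-30223 + 3835)/((p(P(12), 58) - (5705 - 1*(-2070))) - 24144) = (-30223 + 3835)/((-(1 - 101*58)/3 - (5705 - 1*(-2070))) - 24144) = -26388/((-(1 - 5858)/3 - (5705 + 2070)) - 24144) = -26388/((-⅓*(-5857) - 1*7775) - 24144) = -26388/((5857/3 - 7775) - 24144) = -26388/(-17468/3 - 24144) = -26388/(-89900/3) = -26388*(-3/89900) = 19791/22475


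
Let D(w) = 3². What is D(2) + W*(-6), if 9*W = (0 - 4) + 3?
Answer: 29/3 ≈ 9.6667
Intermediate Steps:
D(w) = 9
W = -⅑ (W = ((0 - 4) + 3)/9 = (-4 + 3)/9 = (⅑)*(-1) = -⅑ ≈ -0.11111)
D(2) + W*(-6) = 9 - ⅑*(-6) = 9 + ⅔ = 29/3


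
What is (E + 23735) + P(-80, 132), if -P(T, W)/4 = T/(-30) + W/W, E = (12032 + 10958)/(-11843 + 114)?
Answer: 834578399/35187 ≈ 23718.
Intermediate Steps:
E = -22990/11729 (E = 22990/(-11729) = 22990*(-1/11729) = -22990/11729 ≈ -1.9601)
P(T, W) = -4 + 2*T/15 (P(T, W) = -4*(T/(-30) + W/W) = -4*(T*(-1/30) + 1) = -4*(-T/30 + 1) = -4*(1 - T/30) = -4 + 2*T/15)
(E + 23735) + P(-80, 132) = (-22990/11729 + 23735) + (-4 + (2/15)*(-80)) = 278364825/11729 + (-4 - 32/3) = 278364825/11729 - 44/3 = 834578399/35187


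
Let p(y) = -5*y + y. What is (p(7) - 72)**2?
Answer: 10000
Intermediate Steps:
p(y) = -4*y
(p(7) - 72)**2 = (-4*7 - 72)**2 = (-28 - 72)**2 = (-100)**2 = 10000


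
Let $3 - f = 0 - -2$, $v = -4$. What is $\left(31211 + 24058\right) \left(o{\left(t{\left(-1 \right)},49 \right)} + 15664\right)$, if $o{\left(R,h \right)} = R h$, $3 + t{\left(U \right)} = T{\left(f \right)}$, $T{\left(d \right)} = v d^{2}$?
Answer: $846776349$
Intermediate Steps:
$f = 1$ ($f = 3 - \left(0 - -2\right) = 3 - \left(0 + 2\right) = 3 - 2 = 1$)
$T{\left(d \right)} = - 4 d^{2}$
$t{\left(U \right)} = -7$ ($t{\left(U \right)} = -3 - 4 \cdot 1^{2} = -3 - 4 = -7$)
$\left(31211 + 24058\right) \left(o{\left(t{\left(-1 \right)},49 \right)} + 15664\right) = \left(31211 + 24058\right) \left(\left(-7\right) 49 + 15664\right) = 55269 \left(-343 + 15664\right) = 55269 \cdot 15321 = 846776349$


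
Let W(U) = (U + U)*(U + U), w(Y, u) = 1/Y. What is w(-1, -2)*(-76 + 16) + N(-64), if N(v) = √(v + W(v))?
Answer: 60 + 8*√255 ≈ 187.75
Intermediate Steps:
W(U) = 4*U² (W(U) = (2*U)*(2*U) = 4*U²)
N(v) = √(v + 4*v²)
w(-1, -2)*(-76 + 16) + N(-64) = (-76 + 16)/(-1) + √(-64*(1 + 4*(-64))) = -1*(-60) + √(-64*(1 - 256)) = 60 + √(-64*(-255)) = 60 + √16320 = 60 + 8*√255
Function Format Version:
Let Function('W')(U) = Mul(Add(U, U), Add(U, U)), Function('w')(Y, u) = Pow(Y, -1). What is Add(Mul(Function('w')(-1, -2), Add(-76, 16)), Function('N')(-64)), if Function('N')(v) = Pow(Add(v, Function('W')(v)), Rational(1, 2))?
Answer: Add(60, Mul(8, Pow(255, Rational(1, 2)))) ≈ 187.75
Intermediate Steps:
Function('W')(U) = Mul(4, Pow(U, 2)) (Function('W')(U) = Mul(Mul(2, U), Mul(2, U)) = Mul(4, Pow(U, 2)))
Function('N')(v) = Pow(Add(v, Mul(4, Pow(v, 2))), Rational(1, 2))
Add(Mul(Function('w')(-1, -2), Add(-76, 16)), Function('N')(-64)) = Add(Mul(Pow(-1, -1), Add(-76, 16)), Pow(Mul(-64, Add(1, Mul(4, -64))), Rational(1, 2))) = Add(Mul(-1, -60), Pow(Mul(-64, Add(1, -256)), Rational(1, 2))) = Add(60, Pow(Mul(-64, -255), Rational(1, 2))) = Add(60, Pow(16320, Rational(1, 2))) = Add(60, Mul(8, Pow(255, Rational(1, 2))))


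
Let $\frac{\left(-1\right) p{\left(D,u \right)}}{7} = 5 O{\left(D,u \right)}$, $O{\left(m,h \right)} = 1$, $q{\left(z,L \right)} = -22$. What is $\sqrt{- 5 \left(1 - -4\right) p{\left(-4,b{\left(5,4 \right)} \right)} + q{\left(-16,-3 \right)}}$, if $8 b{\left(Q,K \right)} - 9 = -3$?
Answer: $\sqrt{853} \approx 29.206$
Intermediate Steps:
$b{\left(Q,K \right)} = \frac{3}{4}$ ($b{\left(Q,K \right)} = \frac{9}{8} + \frac{1}{8} \left(-3\right) = \frac{9}{8} - \frac{3}{8} = \frac{3}{4}$)
$p{\left(D,u \right)} = -35$ ($p{\left(D,u \right)} = - 7 \cdot 5 \cdot 1 = \left(-7\right) 5 = -35$)
$\sqrt{- 5 \left(1 - -4\right) p{\left(-4,b{\left(5,4 \right)} \right)} + q{\left(-16,-3 \right)}} = \sqrt{- 5 \left(1 - -4\right) \left(-35\right) - 22} = \sqrt{- 5 \left(1 + 4\right) \left(-35\right) - 22} = \sqrt{\left(-5\right) 5 \left(-35\right) - 22} = \sqrt{\left(-25\right) \left(-35\right) - 22} = \sqrt{875 - 22} = \sqrt{853}$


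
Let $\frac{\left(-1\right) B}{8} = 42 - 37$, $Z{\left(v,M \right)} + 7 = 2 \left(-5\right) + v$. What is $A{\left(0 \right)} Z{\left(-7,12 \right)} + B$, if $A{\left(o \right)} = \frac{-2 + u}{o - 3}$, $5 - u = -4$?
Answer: $16$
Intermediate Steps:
$u = 9$ ($u = 5 - -4 = 5 + 4 = 9$)
$Z{\left(v,M \right)} = -17 + v$ ($Z{\left(v,M \right)} = -7 + \left(2 \left(-5\right) + v\right) = -7 + \left(-10 + v\right) = -17 + v$)
$A{\left(o \right)} = \frac{7}{-3 + o}$ ($A{\left(o \right)} = \frac{-2 + 9}{o - 3} = \frac{7}{-3 + o}$)
$B = -40$ ($B = - 8 \left(42 - 37\right) = \left(-8\right) 5 = -40$)
$A{\left(0 \right)} Z{\left(-7,12 \right)} + B = \frac{7}{-3 + 0} \left(-17 - 7\right) - 40 = \frac{7}{-3} \left(-24\right) - 40 = 7 \left(- \frac{1}{3}\right) \left(-24\right) - 40 = \left(- \frac{7}{3}\right) \left(-24\right) - 40 = 56 - 40 = 16$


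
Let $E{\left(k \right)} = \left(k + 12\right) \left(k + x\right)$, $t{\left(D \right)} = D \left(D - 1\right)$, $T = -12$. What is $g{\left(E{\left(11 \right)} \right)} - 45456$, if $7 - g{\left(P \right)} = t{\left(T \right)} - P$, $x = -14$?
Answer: $-45674$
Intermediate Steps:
$t{\left(D \right)} = D \left(-1 + D\right)$
$E{\left(k \right)} = \left(-14 + k\right) \left(12 + k\right)$ ($E{\left(k \right)} = \left(k + 12\right) \left(k - 14\right) = \left(12 + k\right) \left(-14 + k\right) = \left(-14 + k\right) \left(12 + k\right)$)
$g{\left(P \right)} = -149 + P$ ($g{\left(P \right)} = 7 - \left(- 12 \left(-1 - 12\right) - P\right) = 7 - \left(\left(-12\right) \left(-13\right) - P\right) = 7 - \left(156 - P\right) = 7 + \left(-156 + P\right) = -149 + P$)
$g{\left(E{\left(11 \right)} \right)} - 45456 = \left(-149 - \left(190 - 121\right)\right) - 45456 = \left(-149 - 69\right) - 45456 = -218 - 45456 = -45674$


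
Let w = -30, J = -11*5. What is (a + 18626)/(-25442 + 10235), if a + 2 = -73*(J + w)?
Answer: -24829/15207 ≈ -1.6327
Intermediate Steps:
J = -55
a = 6203 (a = -2 - 73*(-55 - 30) = -2 - 73*(-85) = -2 + 6205 = 6203)
(a + 18626)/(-25442 + 10235) = (6203 + 18626)/(-25442 + 10235) = 24829/(-15207) = 24829*(-1/15207) = -24829/15207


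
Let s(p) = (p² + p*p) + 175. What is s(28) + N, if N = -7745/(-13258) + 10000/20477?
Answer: 473487901403/271484066 ≈ 1744.1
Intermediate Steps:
s(p) = 175 + 2*p² (s(p) = (p² + p²) + 175 = 2*p² + 175 = 175 + 2*p²)
N = 291174365/271484066 (N = -7745*(-1/13258) + 10000*(1/20477) = 7745/13258 + 10000/20477 = 291174365/271484066 ≈ 1.0725)
s(28) + N = (175 + 2*28²) + 291174365/271484066 = (175 + 2*784) + 291174365/271484066 = (175 + 1568) + 291174365/271484066 = 1743 + 291174365/271484066 = 473487901403/271484066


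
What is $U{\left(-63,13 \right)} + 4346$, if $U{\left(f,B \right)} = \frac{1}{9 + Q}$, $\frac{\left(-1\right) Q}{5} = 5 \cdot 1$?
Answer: $\frac{69535}{16} \approx 4345.9$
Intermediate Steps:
$Q = -25$ ($Q = - 5 \cdot 5 \cdot 1 = \left(-5\right) 5 = -25$)
$U{\left(f,B \right)} = - \frac{1}{16}$ ($U{\left(f,B \right)} = \frac{1}{9 - 25} = \frac{1}{-16} = - \frac{1}{16}$)
$U{\left(-63,13 \right)} + 4346 = - \frac{1}{16} + 4346 = \frac{69535}{16}$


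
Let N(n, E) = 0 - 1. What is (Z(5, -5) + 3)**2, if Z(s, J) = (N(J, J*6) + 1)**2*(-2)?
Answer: 9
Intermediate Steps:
N(n, E) = -1
Z(s, J) = 0 (Z(s, J) = (-1 + 1)**2*(-2) = 0**2*(-2) = 0*(-2) = 0)
(Z(5, -5) + 3)**2 = (0 + 3)**2 = 3**2 = 9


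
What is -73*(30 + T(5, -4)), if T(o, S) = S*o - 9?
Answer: -73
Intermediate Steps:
T(o, S) = -9 + S*o
-73*(30 + T(5, -4)) = -73*(30 + (-9 - 4*5)) = -73*(30 + (-9 - 20)) = -73*(30 - 29) = -73*1 = -73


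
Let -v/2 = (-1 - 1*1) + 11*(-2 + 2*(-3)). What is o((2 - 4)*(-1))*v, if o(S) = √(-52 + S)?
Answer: 900*I*√2 ≈ 1272.8*I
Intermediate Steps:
v = 180 (v = -2*((-1 - 1*1) + 11*(-2 + 2*(-3))) = -2*((-1 - 1) + 11*(-2 - 6)) = -2*(-2 + 11*(-8)) = -2*(-2 - 88) = -2*(-90) = 180)
o((2 - 4)*(-1))*v = √(-52 + (2 - 4)*(-1))*180 = √(-52 - 2*(-1))*180 = √(-52 + 2)*180 = √(-50)*180 = (5*I*√2)*180 = 900*I*√2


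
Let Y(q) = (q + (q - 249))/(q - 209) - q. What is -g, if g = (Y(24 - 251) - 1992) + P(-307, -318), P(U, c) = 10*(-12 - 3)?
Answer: 834237/436 ≈ 1913.4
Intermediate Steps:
P(U, c) = -150 (P(U, c) = 10*(-15) = -150)
Y(q) = -q + (-249 + 2*q)/(-209 + q) (Y(q) = (q + (-249 + q))/(-209 + q) - q = (-249 + 2*q)/(-209 + q) - q = -q + (-249 + 2*q)/(-209 + q))
g = -834237/436 (g = ((-249 - (24 - 251)² + 211*(24 - 251))/(-209 + (24 - 251)) - 1992) - 150 = ((-249 - 1*(-227)² + 211*(-227))/(-209 - 227) - 1992) - 150 = ((-249 - 1*51529 - 47897)/(-436) - 1992) - 150 = (-(-249 - 51529 - 47897)/436 - 1992) - 150 = (-1/436*(-99675) - 1992) - 150 = (99675/436 - 1992) - 150 = -768837/436 - 150 = -834237/436 ≈ -1913.4)
-g = -1*(-834237/436) = 834237/436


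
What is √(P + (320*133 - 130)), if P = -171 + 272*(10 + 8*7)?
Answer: √60211 ≈ 245.38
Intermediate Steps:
P = 17781 (P = -171 + 272*(10 + 56) = -171 + 272*66 = -171 + 17952 = 17781)
√(P + (320*133 - 130)) = √(17781 + (320*133 - 130)) = √(17781 + (42560 - 130)) = √(17781 + 42430) = √60211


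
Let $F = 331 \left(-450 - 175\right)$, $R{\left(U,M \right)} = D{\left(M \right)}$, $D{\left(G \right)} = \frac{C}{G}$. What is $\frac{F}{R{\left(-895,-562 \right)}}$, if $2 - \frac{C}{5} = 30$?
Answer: $- \frac{11626375}{14} \approx -8.3046 \cdot 10^{5}$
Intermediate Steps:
$C = -140$ ($C = 10 - 150 = -140$)
$D{\left(G \right)} = - \frac{140}{G}$
$R{\left(U,M \right)} = - \frac{140}{M}$
$F = -206875$ ($F = 331 \left(-625\right) = -206875$)
$\frac{F}{R{\left(-895,-562 \right)}} = - \frac{206875}{\left(-140\right) \frac{1}{-562}} = - \frac{206875}{\left(-140\right) \left(- \frac{1}{562}\right)} = - \frac{206875}{\frac{70}{281}} = \left(-206875\right) \frac{281}{70} = - \frac{11626375}{14}$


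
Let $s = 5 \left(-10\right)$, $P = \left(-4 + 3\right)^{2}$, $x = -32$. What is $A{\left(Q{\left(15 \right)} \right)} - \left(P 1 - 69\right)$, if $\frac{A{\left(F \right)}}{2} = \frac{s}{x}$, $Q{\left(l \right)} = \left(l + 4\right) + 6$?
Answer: $\frac{569}{8} \approx 71.125$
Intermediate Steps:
$P = 1$ ($P = \left(-1\right)^{2} = 1$)
$s = -50$
$Q{\left(l \right)} = 10 + l$ ($Q{\left(l \right)} = \left(4 + l\right) + 6 = 10 + l$)
$A{\left(F \right)} = \frac{25}{8}$ ($A{\left(F \right)} = 2 \left(- \frac{50}{-32}\right) = 2 \left(\left(-50\right) \left(- \frac{1}{32}\right)\right) = 2 \cdot \frac{25}{16} = \frac{25}{8}$)
$A{\left(Q{\left(15 \right)} \right)} - \left(P 1 - 69\right) = \frac{25}{8} - \left(1 \cdot 1 - 69\right) = \frac{25}{8} - \left(1 - 69\right) = \frac{25}{8} - -68 = \frac{25}{8} + 68 = \frac{569}{8}$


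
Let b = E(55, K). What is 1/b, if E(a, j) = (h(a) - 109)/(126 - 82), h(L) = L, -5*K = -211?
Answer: -22/27 ≈ -0.81481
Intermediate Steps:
K = 211/5 (K = -⅕*(-211) = 211/5 ≈ 42.200)
E(a, j) = -109/44 + a/44 (E(a, j) = (a - 109)/(126 - 82) = (-109 + a)/44 = (-109 + a)*(1/44) = -109/44 + a/44)
b = -27/22 (b = -109/44 + (1/44)*55 = -109/44 + 5/4 = -27/22 ≈ -1.2273)
1/b = 1/(-27/22) = -22/27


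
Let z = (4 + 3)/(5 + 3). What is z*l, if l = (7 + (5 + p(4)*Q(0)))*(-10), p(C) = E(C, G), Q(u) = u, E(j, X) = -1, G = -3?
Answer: -105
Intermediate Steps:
z = 7/8 ≈ 0.87500
p(C) = -1
l = -120 (l = (7 + (5 - 1*0))*(-10) = (7 + (5 + 0))*(-10) = (7 + 5)*(-10) = 12*(-10) = -120)
z*l = (7/8)*(-120) = -105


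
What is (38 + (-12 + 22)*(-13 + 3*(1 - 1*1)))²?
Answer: 8464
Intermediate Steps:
(38 + (-12 + 22)*(-13 + 3*(1 - 1*1)))² = (38 + 10*(-13 + 3*(1 - 1)))² = (38 + 10*(-13 + 3*0))² = (38 + 10*(-13 + 0))² = (38 + 10*(-13))² = (38 - 130)² = (-92)² = 8464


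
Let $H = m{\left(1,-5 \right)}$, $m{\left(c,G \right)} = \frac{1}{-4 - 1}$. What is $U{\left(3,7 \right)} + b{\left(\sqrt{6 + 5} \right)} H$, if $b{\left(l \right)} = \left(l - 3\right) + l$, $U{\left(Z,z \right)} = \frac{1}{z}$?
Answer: $\frac{26}{35} - \frac{2 \sqrt{11}}{5} \approx -0.58379$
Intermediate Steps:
$m{\left(c,G \right)} = - \frac{1}{5}$ ($m{\left(c,G \right)} = \frac{1}{-5} = - \frac{1}{5}$)
$b{\left(l \right)} = -3 + 2 l$ ($b{\left(l \right)} = \left(-3 + l\right) + l = -3 + 2 l$)
$H = - \frac{1}{5} \approx -0.2$
$U{\left(3,7 \right)} + b{\left(\sqrt{6 + 5} \right)} H = \frac{1}{7} + \left(-3 + 2 \sqrt{6 + 5}\right) \left(- \frac{1}{5}\right) = \frac{1}{7} + \left(-3 + 2 \sqrt{11}\right) \left(- \frac{1}{5}\right) = \frac{1}{7} + \left(\frac{3}{5} - \frac{2 \sqrt{11}}{5}\right) = \frac{26}{35} - \frac{2 \sqrt{11}}{5}$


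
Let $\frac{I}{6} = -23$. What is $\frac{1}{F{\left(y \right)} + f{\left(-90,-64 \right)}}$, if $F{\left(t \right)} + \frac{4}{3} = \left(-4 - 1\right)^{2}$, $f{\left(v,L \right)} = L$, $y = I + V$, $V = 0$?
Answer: $- \frac{3}{121} \approx -0.024793$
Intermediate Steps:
$I = -138$ ($I = 6 \left(-23\right) = -138$)
$y = -138$ ($y = -138 + 0 = -138$)
$F{\left(t \right)} = \frac{71}{3}$ ($F{\left(t \right)} = - \frac{4}{3} + \left(-4 - 1\right)^{2} = - \frac{4}{3} + \left(-5\right)^{2} = - \frac{4}{3} + 25 = \frac{71}{3}$)
$\frac{1}{F{\left(y \right)} + f{\left(-90,-64 \right)}} = \frac{1}{\frac{71}{3} - 64} = \frac{1}{- \frac{121}{3}} = - \frac{3}{121}$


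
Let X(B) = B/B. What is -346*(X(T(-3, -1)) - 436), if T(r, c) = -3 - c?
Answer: 150510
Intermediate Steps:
X(B) = 1
-346*(X(T(-3, -1)) - 436) = -346*(1 - 436) = -346*(-435) = 150510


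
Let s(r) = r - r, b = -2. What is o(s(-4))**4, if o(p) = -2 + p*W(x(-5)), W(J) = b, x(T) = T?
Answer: 16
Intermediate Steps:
s(r) = 0
W(J) = -2
o(p) = -2 - 2*p (o(p) = -2 + p*(-2) = -2 - 2*p)
o(s(-4))**4 = (-2 - 2*0)**4 = (-2 + 0)**4 = (-2)**4 = 16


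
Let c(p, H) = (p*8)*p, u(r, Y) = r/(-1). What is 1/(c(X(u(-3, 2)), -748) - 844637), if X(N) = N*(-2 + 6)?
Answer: -1/843485 ≈ -1.1856e-6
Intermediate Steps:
u(r, Y) = -r (u(r, Y) = r*(-1) = -r)
X(N) = 4*N (X(N) = N*4 = 4*N)
c(p, H) = 8*p**2 (c(p, H) = (8*p)*p = 8*p**2)
1/(c(X(u(-3, 2)), -748) - 844637) = 1/(8*(4*(-1*(-3)))**2 - 844637) = 1/(8*(4*3)**2 - 844637) = 1/(8*12**2 - 844637) = 1/(8*144 - 844637) = 1/(1152 - 844637) = 1/(-843485) = -1/843485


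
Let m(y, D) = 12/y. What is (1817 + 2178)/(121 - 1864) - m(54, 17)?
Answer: -13147/5229 ≈ -2.5142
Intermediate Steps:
(1817 + 2178)/(121 - 1864) - m(54, 17) = (1817 + 2178)/(121 - 1864) - 12/54 = 3995/(-1743) - 12/54 = 3995*(-1/1743) - 1*2/9 = -3995/1743 - 2/9 = -13147/5229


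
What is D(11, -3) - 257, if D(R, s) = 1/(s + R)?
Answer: -2055/8 ≈ -256.88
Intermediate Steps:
D(R, s) = 1/(R + s)
D(11, -3) - 257 = 1/(11 - 3) - 257 = 1/8 - 257 = ⅛ - 257 = -2055/8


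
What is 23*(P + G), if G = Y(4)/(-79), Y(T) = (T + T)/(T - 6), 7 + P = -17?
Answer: -43516/79 ≈ -550.83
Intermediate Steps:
P = -24 (P = -7 - 17 = -24)
Y(T) = 2*T/(-6 + T) (Y(T) = (2*T)/(-6 + T) = 2*T/(-6 + T))
G = 4/79 (G = (2*4/(-6 + 4))/(-79) = (2*4/(-2))*(-1/79) = (2*4*(-1/2))*(-1/79) = -4*(-1/79) = 4/79 ≈ 0.050633)
23*(P + G) = 23*(-24 + 4/79) = 23*(-1892/79) = -43516/79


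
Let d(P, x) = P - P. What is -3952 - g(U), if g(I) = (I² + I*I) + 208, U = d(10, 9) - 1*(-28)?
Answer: -5728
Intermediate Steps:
d(P, x) = 0
U = 28 (U = 0 - 1*(-28) = 0 + 28 = 28)
g(I) = 208 + 2*I² (g(I) = (I² + I²) + 208 = 2*I² + 208 = 208 + 2*I²)
-3952 - g(U) = -3952 - (208 + 2*28²) = -3952 - (208 + 2*784) = -3952 - (208 + 1568) = -3952 - 1*1776 = -3952 - 1776 = -5728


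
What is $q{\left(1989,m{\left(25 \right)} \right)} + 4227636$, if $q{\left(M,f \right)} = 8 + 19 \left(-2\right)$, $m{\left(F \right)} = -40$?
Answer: $4227606$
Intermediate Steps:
$q{\left(M,f \right)} = -30$ ($q{\left(M,f \right)} = 8 - 38 = -30$)
$q{\left(1989,m{\left(25 \right)} \right)} + 4227636 = -30 + 4227636 = 4227606$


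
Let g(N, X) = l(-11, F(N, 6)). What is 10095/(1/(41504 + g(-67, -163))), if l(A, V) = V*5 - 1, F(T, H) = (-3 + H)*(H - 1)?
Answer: 419729910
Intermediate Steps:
F(T, H) = (-1 + H)*(-3 + H) (F(T, H) = (-3 + H)*(-1 + H) = (-1 + H)*(-3 + H))
l(A, V) = -1 + 5*V (l(A, V) = 5*V - 1 = -1 + 5*V)
g(N, X) = 74 (g(N, X) = -1 + 5*(3 + 6² - 4*6) = -1 + 5*(3 + 36 - 24) = -1 + 5*15 = -1 + 75 = 74)
10095/(1/(41504 + g(-67, -163))) = 10095/(1/(41504 + 74)) = 10095/(1/41578) = 10095*41578 = 419729910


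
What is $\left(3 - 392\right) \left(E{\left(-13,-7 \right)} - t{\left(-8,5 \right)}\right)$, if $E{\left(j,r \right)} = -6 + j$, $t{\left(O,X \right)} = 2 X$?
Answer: $11281$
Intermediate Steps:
$\left(3 - 392\right) \left(E{\left(-13,-7 \right)} - t{\left(-8,5 \right)}\right) = \left(3 - 392\right) \left(\left(-6 - 13\right) - 2 \cdot 5\right) = - 389 \left(-19 - 10\right) = \left(-389\right) \left(-29\right) = 11281$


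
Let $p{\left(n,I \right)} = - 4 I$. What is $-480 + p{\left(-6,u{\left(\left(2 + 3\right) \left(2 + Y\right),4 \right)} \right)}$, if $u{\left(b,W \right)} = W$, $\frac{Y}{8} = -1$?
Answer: $-496$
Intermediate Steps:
$Y = -8$ ($Y = 8 \left(-1\right) = -8$)
$-480 + p{\left(-6,u{\left(\left(2 + 3\right) \left(2 + Y\right),4 \right)} \right)} = -480 - 16 = -496$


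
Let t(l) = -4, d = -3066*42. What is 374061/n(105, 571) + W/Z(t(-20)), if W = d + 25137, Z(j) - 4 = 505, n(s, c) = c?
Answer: 131221464/290639 ≈ 451.49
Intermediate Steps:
d = -128772
Z(j) = 509 (Z(j) = 4 + 505 = 509)
W = -103635 (W = -128772 + 25137 = -103635)
374061/n(105, 571) + W/Z(t(-20)) = 374061/571 - 103635/509 = 131221464/290639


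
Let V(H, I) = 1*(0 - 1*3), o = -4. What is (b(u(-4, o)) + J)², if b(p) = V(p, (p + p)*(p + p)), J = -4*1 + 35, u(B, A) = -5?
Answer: 784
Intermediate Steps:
V(H, I) = -3 (V(H, I) = 1*(0 - 3) = 1*(-3) = -3)
J = 31 (J = -4 + 35 = 31)
b(p) = -3
(b(u(-4, o)) + J)² = (-3 + 31)² = 28² = 784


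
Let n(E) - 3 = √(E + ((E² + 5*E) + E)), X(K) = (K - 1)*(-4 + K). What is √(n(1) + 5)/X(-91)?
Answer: √(8 + 2*√2)/8740 ≈ 0.00037651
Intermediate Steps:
X(K) = (-1 + K)*(-4 + K)
n(E) = 3 + √(E² + 7*E) (n(E) = 3 + √(E + ((E² + 5*E) + E)) = 3 + √(E + (E² + 6*E)) = 3 + √(E² + 7*E))
√(n(1) + 5)/X(-91) = √((3 + √(1*(7 + 1))) + 5)/(4 + (-91)² - 5*(-91)) = √((3 + √(1*8)) + 5)/(4 + 8281 + 455) = √((3 + √8) + 5)/8740 = √((3 + 2*√2) + 5)*(1/8740) = √(8 + 2*√2)*(1/8740) = √(8 + 2*√2)/8740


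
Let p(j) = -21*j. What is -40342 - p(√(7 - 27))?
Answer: -40342 + 42*I*√5 ≈ -40342.0 + 93.915*I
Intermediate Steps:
-40342 - p(√(7 - 27)) = -40342 - (-21)*√(7 - 27) = -40342 - (-21)*√(-20) = -40342 - (-21)*2*I*√5 = -40342 - (-42)*I*√5 = -40342 + 42*I*√5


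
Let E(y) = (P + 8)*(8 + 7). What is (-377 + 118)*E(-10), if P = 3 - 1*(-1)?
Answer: -46620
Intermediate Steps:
P = 4 (P = 3 + 1 = 4)
E(y) = 180 (E(y) = (4 + 8)*(8 + 7) = 12*15 = 180)
(-377 + 118)*E(-10) = (-377 + 118)*180 = -259*180 = -46620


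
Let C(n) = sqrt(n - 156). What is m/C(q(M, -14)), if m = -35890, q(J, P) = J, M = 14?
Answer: 17945*I*sqrt(142)/71 ≈ 3011.8*I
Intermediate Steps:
C(n) = sqrt(-156 + n)
m/C(q(M, -14)) = -35890/sqrt(-156 + 14) = -35890*(-I*sqrt(142)/142) = -(-17945)*I*sqrt(142)/71 = 17945*I*sqrt(142)/71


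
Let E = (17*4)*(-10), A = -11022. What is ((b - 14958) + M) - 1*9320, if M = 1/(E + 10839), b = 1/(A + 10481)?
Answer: -133432358900/5496019 ≈ -24278.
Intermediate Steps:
b = -1/541 (b = 1/(-11022 + 10481) = 1/(-541) = -1/541 ≈ -0.0018484)
E = -680 (E = 68*(-10) = -680)
M = 1/10159 (M = 1/(-680 + 10839) = 1/10159 ≈ 9.8435e-5)
((b - 14958) + M) - 1*9320 = ((-1/541 - 14958) + 1/10159) - 1*9320 = (-8092279/541 + 1/10159) - 9320 = -82209461820/5496019 - 9320 = -133432358900/5496019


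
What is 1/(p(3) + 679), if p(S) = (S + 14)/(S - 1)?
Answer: 2/1375 ≈ 0.0014545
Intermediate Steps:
p(S) = (14 + S)/(-1 + S)
1/(p(3) + 679) = 1/((14 + 3)/(-1 + 3) + 679) = 1/(17/2 + 679) = 1/(1375/2) = 2/1375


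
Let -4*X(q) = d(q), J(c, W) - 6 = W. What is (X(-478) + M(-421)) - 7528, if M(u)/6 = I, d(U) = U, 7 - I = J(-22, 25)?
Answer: -15105/2 ≈ -7552.5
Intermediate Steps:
J(c, W) = 6 + W
I = -24 (I = 7 - (6 + 25) = 7 - 1*31 = 7 - 31 = -24)
X(q) = -q/4
M(u) = -144 (M(u) = 6*(-24) = -144)
(X(-478) + M(-421)) - 7528 = (-1/4*(-478) - 144) - 7528 = (239/2 - 144) - 7528 = -49/2 - 7528 = -15105/2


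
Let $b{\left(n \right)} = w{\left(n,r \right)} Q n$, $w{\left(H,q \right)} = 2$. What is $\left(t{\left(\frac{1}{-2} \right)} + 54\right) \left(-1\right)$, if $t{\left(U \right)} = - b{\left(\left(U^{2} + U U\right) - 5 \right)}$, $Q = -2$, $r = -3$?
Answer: $-36$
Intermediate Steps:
$b{\left(n \right)} = - 4 n$ ($b{\left(n \right)} = 2 \left(-2\right) n = - 4 n$)
$t{\left(U \right)} = -20 + 8 U^{2}$ ($t{\left(U \right)} = - \left(-4\right) \left(\left(U^{2} + U U\right) - 5\right) = - \left(-4\right) \left(\left(U^{2} + U^{2}\right) - 5\right) = - \left(-4\right) \left(2 U^{2} - 5\right) = - \left(-4\right) \left(-5 + 2 U^{2}\right) = - (20 - 8 U^{2}) = -20 + 8 U^{2}$)
$\left(t{\left(\frac{1}{-2} \right)} + 54\right) \left(-1\right) = \left(\left(-20 + 8 \left(\frac{1}{-2}\right)^{2}\right) + 54\right) \left(-1\right) = \left(\left(-20 + 8 \left(- \frac{1}{2}\right)^{2}\right) + 54\right) \left(-1\right) = \left(\left(-20 + 8 \cdot \frac{1}{4}\right) + 54\right) \left(-1\right) = \left(\left(-20 + 2\right) + 54\right) \left(-1\right) = \left(-18 + 54\right) \left(-1\right) = 36 \left(-1\right) = -36$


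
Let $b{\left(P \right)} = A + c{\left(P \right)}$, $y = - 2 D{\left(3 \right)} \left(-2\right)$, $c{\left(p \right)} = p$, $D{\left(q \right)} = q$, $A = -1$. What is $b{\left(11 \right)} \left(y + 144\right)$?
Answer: $1560$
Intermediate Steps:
$y = 12$ ($y = \left(-2\right) 3 \left(-2\right) = \left(-6\right) \left(-2\right) = 12$)
$b{\left(P \right)} = -1 + P$
$b{\left(11 \right)} \left(y + 144\right) = \left(-1 + 11\right) \left(12 + 144\right) = 10 \cdot 156 = 1560$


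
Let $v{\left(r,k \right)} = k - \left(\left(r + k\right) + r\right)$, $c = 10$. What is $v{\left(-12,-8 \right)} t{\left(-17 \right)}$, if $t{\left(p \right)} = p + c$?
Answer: $-168$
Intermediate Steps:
$t{\left(p \right)} = 10 + p$ ($t{\left(p \right)} = p + 10 = 10 + p$)
$v{\left(r,k \right)} = - 2 r$ ($v{\left(r,k \right)} = k - \left(\left(k + r\right) + r\right) = k - \left(k + 2 r\right) = - 2 r$)
$v{\left(-12,-8 \right)} t{\left(-17 \right)} = \left(-2\right) \left(-12\right) \left(10 - 17\right) = 24 \left(-7\right) = -168$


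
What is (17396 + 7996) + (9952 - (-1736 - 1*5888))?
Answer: 42968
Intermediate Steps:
(17396 + 7996) + (9952 - (-1736 - 1*5888)) = 25392 + (9952 - (-1736 - 5888)) = 25392 + (9952 - 1*(-7624)) = 25392 + (9952 + 7624) = 25392 + 17576 = 42968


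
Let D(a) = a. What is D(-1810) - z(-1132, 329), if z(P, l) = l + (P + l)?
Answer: -1336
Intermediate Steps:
z(P, l) = P + 2*l
D(-1810) - z(-1132, 329) = -1810 - (-1132 + 2*329) = -1810 - (-1132 + 658) = -1810 - 1*(-474) = -1810 + 474 = -1336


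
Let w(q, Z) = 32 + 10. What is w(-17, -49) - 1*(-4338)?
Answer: 4380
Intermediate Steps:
w(q, Z) = 42
w(-17, -49) - 1*(-4338) = 42 - 1*(-4338) = 42 + 4338 = 4380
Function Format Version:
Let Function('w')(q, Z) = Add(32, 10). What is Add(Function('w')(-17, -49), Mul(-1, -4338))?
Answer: 4380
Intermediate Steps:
Function('w')(q, Z) = 42
Add(Function('w')(-17, -49), Mul(-1, -4338)) = Add(42, Mul(-1, -4338)) = Add(42, 4338) = 4380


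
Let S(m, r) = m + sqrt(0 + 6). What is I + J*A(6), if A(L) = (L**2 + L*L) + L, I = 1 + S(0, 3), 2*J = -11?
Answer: -428 + sqrt(6) ≈ -425.55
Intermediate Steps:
J = -11/2 (J = (1/2)*(-11) = -11/2 ≈ -5.5000)
S(m, r) = m + sqrt(6)
I = 1 + sqrt(6) (I = 1 + (0 + sqrt(6)) = 1 + sqrt(6) ≈ 3.4495)
A(L) = L + 2*L**2 (A(L) = (L**2 + L**2) + L = 2*L**2 + L = L + 2*L**2)
I + J*A(6) = (1 + sqrt(6)) - 33*(1 + 2*6) = (1 + sqrt(6)) - 33*(1 + 12) = (1 + sqrt(6)) - 33*13 = (1 + sqrt(6)) - 11/2*78 = (1 + sqrt(6)) - 429 = -428 + sqrt(6)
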